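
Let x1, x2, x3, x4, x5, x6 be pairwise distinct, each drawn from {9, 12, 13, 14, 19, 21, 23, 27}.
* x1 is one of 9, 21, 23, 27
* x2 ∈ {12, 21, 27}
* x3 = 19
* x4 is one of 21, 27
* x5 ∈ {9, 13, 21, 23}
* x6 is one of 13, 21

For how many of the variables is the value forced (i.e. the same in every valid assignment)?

x3's domain is down to {19}, so x3 = 19.
Determined: x3=19. The other variables each still have more than one consistent value. That makes 1.

1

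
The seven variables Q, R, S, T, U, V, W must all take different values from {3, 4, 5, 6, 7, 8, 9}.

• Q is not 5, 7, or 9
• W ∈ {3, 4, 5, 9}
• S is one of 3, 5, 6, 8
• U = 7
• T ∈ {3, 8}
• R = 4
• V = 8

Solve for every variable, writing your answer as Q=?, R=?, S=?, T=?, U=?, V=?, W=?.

R's domain is down to {4}, so R = 4. Strike 4 from Q, W.
U has just one choice, so U = 7.
That leaves V = 8. So Q, S, T can't be 8.
That leaves T = 3. Strike 3 from Q, S, W.
Q has just one choice, so Q = 6. Strike 6 from S.
S must be 5 (only option left). Remove 5 from W.
W's domain is down to {9}, so W = 9.

Q=6, R=4, S=5, T=3, U=7, V=8, W=9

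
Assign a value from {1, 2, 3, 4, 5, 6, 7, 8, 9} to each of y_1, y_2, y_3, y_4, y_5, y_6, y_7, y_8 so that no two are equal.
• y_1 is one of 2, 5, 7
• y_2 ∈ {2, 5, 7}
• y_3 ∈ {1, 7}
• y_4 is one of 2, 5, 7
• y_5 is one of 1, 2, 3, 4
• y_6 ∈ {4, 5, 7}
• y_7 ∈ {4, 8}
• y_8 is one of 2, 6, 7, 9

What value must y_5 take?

The 3 variables y_1, y_2, y_4 are confined to {2, 5, 7}, which locks those values in; drop them from y_3, y_5, y_6, y_8.
y_3's domain is down to {1}, so y_3 = 1. So y_5 can't be 1.
y_6 has just one choice, so y_6 = 4. Strike 4 from y_5, y_7.
So y_5 = 3.

3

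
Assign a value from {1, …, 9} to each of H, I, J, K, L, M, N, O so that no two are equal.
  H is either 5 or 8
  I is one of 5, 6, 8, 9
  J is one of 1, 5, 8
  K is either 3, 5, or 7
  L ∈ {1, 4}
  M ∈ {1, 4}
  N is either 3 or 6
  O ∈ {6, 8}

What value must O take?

Among the 8 variables, 7 fits only K (and all 8 values in {1, 3, 4, 5, 6, 7, 8, 9} must be used), so K = 7.
The 7 still-open variables together cover exactly {1, 3, 4, 5, 6, 8, 9} — 7 values for 7 variables — and 3 appears only in N's list, so N = 3.
Among the 6 still-open variables, 9 fits only I (and all 6 values in {1, 4, 5, 6, 8, 9} must be used), so I = 9.
Among the 5 still-open variables, 6 fits only O (and all 5 values in {1, 4, 5, 6, 8} must be used), so O = 6.

6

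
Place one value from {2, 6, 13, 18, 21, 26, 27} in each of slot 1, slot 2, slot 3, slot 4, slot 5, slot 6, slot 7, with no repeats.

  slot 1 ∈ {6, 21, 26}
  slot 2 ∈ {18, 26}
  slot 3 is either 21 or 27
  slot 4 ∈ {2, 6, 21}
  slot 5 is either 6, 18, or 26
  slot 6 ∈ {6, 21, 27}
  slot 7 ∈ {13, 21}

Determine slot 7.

13

The 7 variables together cover exactly {2, 6, 13, 18, 21, 26, 27} — 7 values for 7 variables — and 2 appears only in slot 4's list, so slot 4 = 2.
Among the 6 still-open variables, 13 fits only slot 7 (and all 6 values in {6, 13, 18, 21, 26, 27} must be used), so slot 7 = 13.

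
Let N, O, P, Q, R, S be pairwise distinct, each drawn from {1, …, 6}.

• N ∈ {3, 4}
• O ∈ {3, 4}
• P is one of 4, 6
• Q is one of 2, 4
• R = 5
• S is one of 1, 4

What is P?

6

R's domain is down to {5}, so R = 5.
The 5 still-open variables draw from only 5 values {1, 2, 3, 4, 6}, so each is used; only S can be 1, hence S = 1.
The 4 still-open variables together cover exactly {2, 3, 4, 6} — 4 values for 4 variables — and 2 appears only in Q's list, so Q = 2.
Among the 3 still-open variables, 6 fits only P (and all 3 values in {3, 4, 6} must be used), so P = 6.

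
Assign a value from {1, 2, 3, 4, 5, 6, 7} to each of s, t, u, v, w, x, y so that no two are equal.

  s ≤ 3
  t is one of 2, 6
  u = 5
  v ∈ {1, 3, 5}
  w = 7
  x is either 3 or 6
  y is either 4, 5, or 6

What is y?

4

u must be 5 (only option left). So v, y can't be 5.
That leaves w = 7.
The 5 still-open variables draw from only 5 values {1, 2, 3, 4, 6}, so each is used; only y can be 4, hence y = 4.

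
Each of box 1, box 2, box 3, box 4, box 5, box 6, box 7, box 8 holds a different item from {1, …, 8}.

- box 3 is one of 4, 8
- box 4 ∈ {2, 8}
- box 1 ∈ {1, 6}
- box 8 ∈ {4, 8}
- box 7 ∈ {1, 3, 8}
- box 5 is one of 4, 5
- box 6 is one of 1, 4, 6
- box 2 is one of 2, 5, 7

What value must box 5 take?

The 8 variables draw from only 8 values {1, 2, 3, 4, 5, 6, 7, 8}, so each is used; only box 7 can be 3, hence box 7 = 3.
Among the 7 still-open variables, 7 fits only box 2 (and all 7 values in {1, 2, 4, 5, 6, 7, 8} must be used), so box 2 = 7.
The 6 still-open variables draw from only 6 values {1, 2, 4, 5, 6, 8}, so each is used; only box 4 can be 2, hence box 4 = 2.
Among the 5 still-open variables, 5 fits only box 5 (and all 5 values in {1, 4, 5, 6, 8} must be used), so box 5 = 5.

5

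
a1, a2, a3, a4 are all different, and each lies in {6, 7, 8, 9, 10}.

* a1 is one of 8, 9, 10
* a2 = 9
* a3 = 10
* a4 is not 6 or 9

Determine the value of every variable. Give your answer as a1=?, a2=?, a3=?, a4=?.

a1=8, a2=9, a3=10, a4=7

a2's domain is down to {9}, so a2 = 9. Strike 9 from a1.
a3's domain is down to {10}, so a3 = 10. So a1, a4 can't be 10.
That leaves a1 = 8. Remove 8 from a4.
a4 must be 7 (only option left).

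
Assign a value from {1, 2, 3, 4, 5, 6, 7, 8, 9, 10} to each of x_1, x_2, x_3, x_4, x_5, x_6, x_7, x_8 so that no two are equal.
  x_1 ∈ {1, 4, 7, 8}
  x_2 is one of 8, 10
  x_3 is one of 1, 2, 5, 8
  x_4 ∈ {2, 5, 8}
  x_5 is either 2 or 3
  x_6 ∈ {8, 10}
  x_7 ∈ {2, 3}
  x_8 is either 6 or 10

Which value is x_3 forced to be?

1

x_2 and x_6 share exactly the 2 values {8, 10}; by pigeonhole those values go to them, so strike 8, 10 from x_1, x_3, x_4, x_8.
That leaves x_8 = 6.
x_5 and x_7 share exactly the 2 values {2, 3}; by pigeonhole those values go to them, so strike 2, 3 from x_3, x_4.
x_4 must be 5 (only option left). Eliminate 5 elsewhere: x_3.
So x_3 = 1.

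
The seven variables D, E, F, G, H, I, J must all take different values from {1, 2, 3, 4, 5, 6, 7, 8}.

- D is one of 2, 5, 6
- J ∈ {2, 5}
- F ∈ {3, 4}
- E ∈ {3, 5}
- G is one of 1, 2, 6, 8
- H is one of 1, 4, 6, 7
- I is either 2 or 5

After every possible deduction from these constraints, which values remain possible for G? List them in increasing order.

I and J share exactly the 2 values {2, 5}; by pigeonhole those values go to them, so strike 2, 5 from D, E, G.
D must be 6 (only option left). Remove 6 from G, H.
E must be 3 (only option left). So F can't be 3.
That leaves F = 4. Eliminate 4 elsewhere: H.
No further eliminations apply; G can still be any of 1, 8.

1, 8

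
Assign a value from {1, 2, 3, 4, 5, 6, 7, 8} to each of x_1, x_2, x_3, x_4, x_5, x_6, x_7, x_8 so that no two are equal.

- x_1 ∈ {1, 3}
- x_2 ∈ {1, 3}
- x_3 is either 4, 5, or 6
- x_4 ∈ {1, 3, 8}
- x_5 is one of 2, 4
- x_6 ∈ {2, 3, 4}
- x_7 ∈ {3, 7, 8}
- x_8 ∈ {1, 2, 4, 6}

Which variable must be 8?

The 8 variables together cover exactly {1, 2, 3, 4, 5, 6, 7, 8} — 8 values for 8 variables — and 5 appears only in x_3's list, so x_3 = 5.
Among the 7 still-open variables, 6 fits only x_8 (and all 7 values in {1, 2, 3, 4, 6, 7, 8} must be used), so x_8 = 6.
Among the 6 still-open variables, 7 fits only x_7 (and all 6 values in {1, 2, 3, 4, 7, 8} must be used), so x_7 = 7.
Among the 5 still-open variables, 8 fits only x_4 (and all 5 values in {1, 2, 3, 4, 8} must be used), so x_4 = 8.

x_4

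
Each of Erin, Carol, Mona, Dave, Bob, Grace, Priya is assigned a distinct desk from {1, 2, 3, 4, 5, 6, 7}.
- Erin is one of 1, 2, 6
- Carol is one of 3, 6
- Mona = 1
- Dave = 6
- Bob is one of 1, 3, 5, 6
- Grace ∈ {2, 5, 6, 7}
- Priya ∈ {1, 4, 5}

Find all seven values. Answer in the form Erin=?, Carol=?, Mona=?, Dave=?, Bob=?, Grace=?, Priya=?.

Erin=2, Carol=3, Mona=1, Dave=6, Bob=5, Grace=7, Priya=4

Mona must be 1 (only option left). So Erin, Bob, Priya can't be 1.
Dave must be 6 (only option left). Strike 6 from Erin, Carol, Bob, Grace.
Erin's domain is down to {2}, so Erin = 2. So Grace can't be 2.
Carol's domain is down to {3}, so Carol = 3. Eliminate 3 elsewhere: Bob.
Bob has just one choice, so Bob = 5. Strike 5 from Grace, Priya.
That leaves Grace = 7.
Priya must be 4 (only option left).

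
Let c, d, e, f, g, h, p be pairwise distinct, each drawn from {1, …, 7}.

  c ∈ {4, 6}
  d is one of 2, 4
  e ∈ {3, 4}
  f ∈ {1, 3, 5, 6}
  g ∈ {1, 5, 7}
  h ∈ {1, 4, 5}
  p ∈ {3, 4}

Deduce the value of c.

6

The 7 variables draw from only 7 values {1, 2, 3, 4, 5, 6, 7}, so each is used; only d can be 2, hence d = 2.
The 6 still-open variables draw from only 6 values {1, 3, 4, 5, 6, 7}, so each is used; only g can be 7, hence g = 7.
e and p between them cover only {3, 4} — a naked pair. Remove those values from c, f, h.
So c = 6.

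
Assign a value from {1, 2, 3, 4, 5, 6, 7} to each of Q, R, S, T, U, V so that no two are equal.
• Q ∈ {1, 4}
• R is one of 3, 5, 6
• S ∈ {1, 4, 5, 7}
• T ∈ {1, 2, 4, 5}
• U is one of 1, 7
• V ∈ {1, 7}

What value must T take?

U and V between them cover only {1, 7} — a naked pair. Remove those values from Q, S, T.
That leaves Q = 4. So S, T can't be 4.
S must be 5 (only option left). Eliminate 5 elsewhere: R, T.
So T = 2.

2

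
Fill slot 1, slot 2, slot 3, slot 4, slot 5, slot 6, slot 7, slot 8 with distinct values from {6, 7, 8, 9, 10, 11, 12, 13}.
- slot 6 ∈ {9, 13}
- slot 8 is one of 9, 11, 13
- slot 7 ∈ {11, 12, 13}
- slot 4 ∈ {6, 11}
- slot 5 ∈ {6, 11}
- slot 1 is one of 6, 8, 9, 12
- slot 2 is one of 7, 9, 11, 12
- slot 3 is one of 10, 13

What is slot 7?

12

The 8 variables draw from only 8 values {6, 7, 8, 9, 10, 11, 12, 13}, so each is used; only slot 2 can be 7, hence slot 2 = 7.
The 7 still-open variables draw from only 7 values {6, 8, 9, 10, 11, 12, 13}, so each is used; only slot 1 can be 8, hence slot 1 = 8.
Among the 6 still-open variables, 10 fits only slot 3 (and all 6 values in {6, 9, 10, 11, 12, 13} must be used), so slot 3 = 10.
The 5 still-open variables draw from only 5 values {6, 9, 11, 12, 13}, so each is used; only slot 7 can be 12, hence slot 7 = 12.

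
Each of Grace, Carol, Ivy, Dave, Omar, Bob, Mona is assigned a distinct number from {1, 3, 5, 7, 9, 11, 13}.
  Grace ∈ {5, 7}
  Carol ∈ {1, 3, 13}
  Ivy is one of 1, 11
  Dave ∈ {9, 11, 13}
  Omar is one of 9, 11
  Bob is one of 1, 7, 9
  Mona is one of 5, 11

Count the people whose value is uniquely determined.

Among the 7 variables, 3 fits only Carol (and all 7 values in {1, 3, 5, 7, 9, 11, 13} must be used), so Carol = 3.
The 6 still-open variables together cover exactly {1, 5, 7, 9, 11, 13} — 6 values for 6 variables — and 13 appears only in Dave's list, so Dave = 13.
Determined: Carol=3, Dave=13. The other people each still have more than one consistent value. That makes 2.

2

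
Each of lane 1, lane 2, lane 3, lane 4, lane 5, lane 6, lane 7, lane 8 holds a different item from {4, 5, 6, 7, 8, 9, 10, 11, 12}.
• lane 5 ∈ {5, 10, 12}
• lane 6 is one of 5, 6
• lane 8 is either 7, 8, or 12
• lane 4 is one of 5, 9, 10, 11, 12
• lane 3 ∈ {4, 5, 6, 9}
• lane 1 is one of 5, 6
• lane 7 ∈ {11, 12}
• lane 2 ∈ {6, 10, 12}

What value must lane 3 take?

4

lane 1 and lane 6 share exactly the 2 values {5, 6}; by pigeonhole those values go to them, so strike 5, 6 from lane 2, lane 3, lane 4, lane 5.
lane 2 and lane 5 between them cover only {10, 12} — a naked pair. Remove those values from lane 4, lane 7, lane 8.
That leaves lane 7 = 11. Remove 11 from lane 4.
lane 4's domain is down to {9}, so lane 4 = 9. Strike 9 from lane 3.
So lane 3 = 4.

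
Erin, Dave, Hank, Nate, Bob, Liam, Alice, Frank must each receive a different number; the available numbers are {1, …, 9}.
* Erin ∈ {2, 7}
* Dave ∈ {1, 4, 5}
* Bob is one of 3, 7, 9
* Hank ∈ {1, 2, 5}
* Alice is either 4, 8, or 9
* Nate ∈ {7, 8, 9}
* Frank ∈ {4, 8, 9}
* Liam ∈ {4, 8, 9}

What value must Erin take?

2

Among the 8 variables, 3 fits only Bob (and all 8 values in {1, 2, 3, 4, 5, 7, 8, 9} must be used), so Bob = 3.
The 3 variables Liam, Alice, Frank are confined to {4, 8, 9}, which locks those values in; drop them from Dave, Nate.
Nate has just one choice, so Nate = 7. Eliminate 7 elsewhere: Erin.
So Erin = 2.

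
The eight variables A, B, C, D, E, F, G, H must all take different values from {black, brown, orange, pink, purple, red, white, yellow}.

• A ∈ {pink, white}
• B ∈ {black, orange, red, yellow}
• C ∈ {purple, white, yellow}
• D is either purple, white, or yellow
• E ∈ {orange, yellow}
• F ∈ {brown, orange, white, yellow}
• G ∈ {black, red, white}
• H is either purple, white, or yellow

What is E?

The 8 variables draw from only 8 values {black, brown, orange, pink, purple, red, white, yellow}, so each is used; only F can be brown, hence F = brown.
The 7 still-open variables together cover exactly {black, orange, pink, purple, red, white, yellow} — 7 values for 7 variables — and pink appears only in A's list, so A = pink.
The 3 variables C, D, H are confined to {purple, white, yellow}, which locks those values in; drop them from B, E, G.
So E = orange.

orange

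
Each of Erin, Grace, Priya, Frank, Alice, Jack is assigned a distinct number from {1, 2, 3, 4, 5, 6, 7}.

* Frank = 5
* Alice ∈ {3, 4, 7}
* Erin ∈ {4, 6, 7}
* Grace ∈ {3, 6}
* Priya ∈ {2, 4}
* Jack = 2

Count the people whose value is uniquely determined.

Frank's domain is down to {5}, so Frank = 5.
Jack must be 2 (only option left). So Priya can't be 2.
Priya must be 4 (only option left). So Erin, Alice can't be 4.
Determined: Priya=4, Frank=5, Jack=2. The other people each still have more than one consistent value. That makes 3.

3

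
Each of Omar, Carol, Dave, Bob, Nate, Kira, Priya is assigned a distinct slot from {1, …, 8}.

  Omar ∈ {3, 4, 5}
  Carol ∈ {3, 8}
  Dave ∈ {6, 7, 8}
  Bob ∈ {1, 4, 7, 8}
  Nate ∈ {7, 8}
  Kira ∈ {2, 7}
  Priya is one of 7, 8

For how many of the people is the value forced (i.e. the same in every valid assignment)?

Nate and Priya between them cover only {7, 8} — a naked pair. Remove those values from Carol, Dave, Bob, Kira.
Carol has just one choice, so Carol = 3. Remove 3 from Omar.
That leaves Dave = 6.
That leaves Kira = 2.
Determined: Carol=3, Dave=6, Kira=2. The other people each still have more than one consistent value. That makes 3.

3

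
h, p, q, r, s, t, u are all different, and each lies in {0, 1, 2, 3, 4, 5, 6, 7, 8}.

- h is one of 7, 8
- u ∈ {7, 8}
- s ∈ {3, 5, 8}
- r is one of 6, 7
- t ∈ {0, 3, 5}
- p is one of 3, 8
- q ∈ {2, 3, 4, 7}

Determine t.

The 2 variables h and u are confined to {7, 8}, which locks those values in; drop them from p, q, r, s.
p has just one choice, so p = 3. Strike 3 from q, s, t.
r's domain is down to {6}, so r = 6.
s's domain is down to {5}, so s = 5. So t can't be 5.
So t = 0.

0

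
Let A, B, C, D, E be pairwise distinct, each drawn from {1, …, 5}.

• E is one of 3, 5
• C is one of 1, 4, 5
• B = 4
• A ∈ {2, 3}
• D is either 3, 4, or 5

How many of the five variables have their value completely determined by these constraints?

B has just one choice, so B = 4. Eliminate 4 elsewhere: C, D.
The 4 still-open variables together cover exactly {1, 2, 3, 5} — 4 values for 4 variables — and 1 appears only in C's list, so C = 1.
The 3 still-open variables together cover exactly {2, 3, 5} — 3 values for 3 variables — and 2 appears only in A's list, so A = 2.
Determined: A=2, B=4, C=1. The other variables each still have more than one consistent value. That makes 3.

3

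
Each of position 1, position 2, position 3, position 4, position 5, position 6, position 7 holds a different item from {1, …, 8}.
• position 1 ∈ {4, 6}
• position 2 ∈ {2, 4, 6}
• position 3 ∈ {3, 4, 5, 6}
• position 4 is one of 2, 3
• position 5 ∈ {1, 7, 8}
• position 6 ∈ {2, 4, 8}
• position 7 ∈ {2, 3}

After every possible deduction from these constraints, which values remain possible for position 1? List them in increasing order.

position 4 and position 7 share exactly the 2 values {2, 3}; by pigeonhole those values go to them, so strike 2, 3 from position 2, position 3, position 6.
The 2 variables position 1 and position 2 are confined to {4, 6}, which locks those values in; drop them from position 3, position 6.
position 3 has just one choice, so position 3 = 5.
position 6 must be 8 (only option left). Strike 8 from position 5.
No further eliminations apply; position 1 can still be any of 4, 6.

4, 6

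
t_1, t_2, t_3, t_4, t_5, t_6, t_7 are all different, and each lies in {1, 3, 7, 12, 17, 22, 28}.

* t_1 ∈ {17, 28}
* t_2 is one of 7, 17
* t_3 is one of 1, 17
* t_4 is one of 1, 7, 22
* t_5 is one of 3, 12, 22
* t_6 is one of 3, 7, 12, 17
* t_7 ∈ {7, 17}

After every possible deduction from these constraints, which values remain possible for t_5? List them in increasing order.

3, 12

The 7 variables draw from only 7 values {1, 3, 7, 12, 17, 22, 28}, so each is used; only t_1 can be 28, hence t_1 = 28.
t_2 and t_7 share exactly the 2 values {7, 17}; by pigeonhole those values go to them, so strike 7, 17 from t_3, t_4, t_6.
t_3 has just one choice, so t_3 = 1. Eliminate 1 elsewhere: t_4.
t_4 must be 22 (only option left). So t_5 can't be 22.
No further eliminations apply; t_5 can still be any of 3, 12.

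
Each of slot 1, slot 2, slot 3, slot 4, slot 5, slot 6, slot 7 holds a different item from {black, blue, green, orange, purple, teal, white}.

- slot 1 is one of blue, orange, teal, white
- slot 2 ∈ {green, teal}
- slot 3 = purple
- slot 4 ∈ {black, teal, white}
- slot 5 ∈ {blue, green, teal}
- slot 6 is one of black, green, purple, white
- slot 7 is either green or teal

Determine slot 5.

blue

slot 3's domain is down to {purple}, so slot 3 = purple. Strike purple from slot 6.
Among the 6 still-open variables, orange fits only slot 1 (and all 6 values in {black, blue, green, orange, teal, white} must be used), so slot 1 = orange.
The 5 still-open variables together cover exactly {black, blue, green, teal, white} — 5 values for 5 variables — and blue appears only in slot 5's list, so slot 5 = blue.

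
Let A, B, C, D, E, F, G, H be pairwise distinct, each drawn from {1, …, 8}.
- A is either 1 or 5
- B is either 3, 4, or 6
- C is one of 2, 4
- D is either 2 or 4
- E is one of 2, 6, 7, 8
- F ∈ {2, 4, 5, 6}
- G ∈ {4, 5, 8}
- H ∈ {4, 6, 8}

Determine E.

7

The 8 variables together cover exactly {1, 2, 3, 4, 5, 6, 7, 8} — 8 values for 8 variables — and 1 appears only in A's list, so A = 1.
The 7 still-open variables draw from only 7 values {2, 3, 4, 5, 6, 7, 8}, so each is used; only B can be 3, hence B = 3.
The 6 still-open variables draw from only 6 values {2, 4, 5, 6, 7, 8}, so each is used; only E can be 7, hence E = 7.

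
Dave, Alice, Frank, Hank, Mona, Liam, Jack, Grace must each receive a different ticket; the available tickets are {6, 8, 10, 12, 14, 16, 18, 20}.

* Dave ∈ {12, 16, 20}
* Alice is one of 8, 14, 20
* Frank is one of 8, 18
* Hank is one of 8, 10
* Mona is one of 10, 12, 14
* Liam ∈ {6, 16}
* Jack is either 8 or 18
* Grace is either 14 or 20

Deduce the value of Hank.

10

Among the 8 variables, 6 fits only Liam (and all 8 values in {6, 8, 10, 12, 14, 16, 18, 20} must be used), so Liam = 6.
The 7 still-open variables draw from only 7 values {8, 10, 12, 14, 16, 18, 20}, so each is used; only Dave can be 16, hence Dave = 16.
The 6 still-open variables draw from only 6 values {8, 10, 12, 14, 18, 20}, so each is used; only Mona can be 12, hence Mona = 12.
The 5 still-open variables together cover exactly {8, 10, 14, 18, 20} — 5 values for 5 variables — and 10 appears only in Hank's list, so Hank = 10.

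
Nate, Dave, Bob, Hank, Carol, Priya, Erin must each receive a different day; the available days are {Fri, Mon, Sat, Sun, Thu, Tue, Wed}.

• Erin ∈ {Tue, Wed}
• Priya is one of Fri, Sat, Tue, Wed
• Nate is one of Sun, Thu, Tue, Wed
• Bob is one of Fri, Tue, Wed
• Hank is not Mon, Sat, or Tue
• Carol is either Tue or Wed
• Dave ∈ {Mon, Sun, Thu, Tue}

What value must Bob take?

Fri

Among the 7 variables, Mon fits only Dave (and all 7 values in {Fri, Mon, Sat, Sun, Thu, Tue, Wed} must be used), so Dave = Mon.
Among the 6 still-open variables, Sat fits only Priya (and all 6 values in {Fri, Sat, Sun, Thu, Tue, Wed} must be used), so Priya = Sat.
Carol and Erin between them cover only {Tue, Wed} — a naked pair. Remove those values from Nate, Bob, Hank.
So Bob = Fri.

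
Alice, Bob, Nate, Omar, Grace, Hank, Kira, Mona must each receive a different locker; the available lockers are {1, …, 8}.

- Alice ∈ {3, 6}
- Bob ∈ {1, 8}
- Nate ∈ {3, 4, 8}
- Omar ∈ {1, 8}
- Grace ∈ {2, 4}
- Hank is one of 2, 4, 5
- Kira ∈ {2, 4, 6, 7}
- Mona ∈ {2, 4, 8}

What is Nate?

Among the 8 variables, 5 fits only Hank (and all 8 values in {1, 2, 3, 4, 5, 6, 7, 8} must be used), so Hank = 5.
The 7 still-open variables draw from only 7 values {1, 2, 3, 4, 6, 7, 8}, so each is used; only Kira can be 7, hence Kira = 7.
The 6 still-open variables draw from only 6 values {1, 2, 3, 4, 6, 8}, so each is used; only Alice can be 6, hence Alice = 6.
The 5 still-open variables draw from only 5 values {1, 2, 3, 4, 8}, so each is used; only Nate can be 3, hence Nate = 3.

3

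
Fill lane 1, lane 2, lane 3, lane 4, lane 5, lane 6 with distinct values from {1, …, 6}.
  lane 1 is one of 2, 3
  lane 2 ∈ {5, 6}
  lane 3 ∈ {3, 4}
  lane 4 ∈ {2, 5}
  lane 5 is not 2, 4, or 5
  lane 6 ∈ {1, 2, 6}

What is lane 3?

Among the 6 variables, 4 fits only lane 3 (and all 6 values in {1, 2, 3, 4, 5, 6} must be used), so lane 3 = 4.

4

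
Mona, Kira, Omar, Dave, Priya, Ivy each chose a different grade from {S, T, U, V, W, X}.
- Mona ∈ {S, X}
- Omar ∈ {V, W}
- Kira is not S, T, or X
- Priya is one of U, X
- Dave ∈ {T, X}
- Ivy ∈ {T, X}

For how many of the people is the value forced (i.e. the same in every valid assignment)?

2

The 6 variables draw from only 6 values {S, T, U, V, W, X}, so each is used; only Mona can be S, hence Mona = S.
Dave and Ivy share exactly the 2 values {T, X}; by pigeonhole those values go to them, so strike T, X from Priya.
That leaves Priya = U. Strike U from Kira.
Determined: Mona=S, Priya=U. The other people each still have more than one consistent value. That makes 2.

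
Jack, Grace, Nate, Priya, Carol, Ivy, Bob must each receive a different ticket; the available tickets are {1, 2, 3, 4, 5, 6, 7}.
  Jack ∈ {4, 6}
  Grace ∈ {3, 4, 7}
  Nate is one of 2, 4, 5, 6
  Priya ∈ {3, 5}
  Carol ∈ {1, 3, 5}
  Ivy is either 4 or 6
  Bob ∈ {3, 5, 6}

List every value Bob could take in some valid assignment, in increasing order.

The 7 variables draw from only 7 values {1, 2, 3, 4, 5, 6, 7}, so each is used; only Carol can be 1, hence Carol = 1.
The 6 still-open variables together cover exactly {2, 3, 4, 5, 6, 7} — 6 values for 6 variables — and 2 appears only in Nate's list, so Nate = 2.
The 5 still-open variables together cover exactly {3, 4, 5, 6, 7} — 5 values for 5 variables — and 7 appears only in Grace's list, so Grace = 7.
Jack and Ivy between them cover only {4, 6} — a naked pair. Remove those values from Bob.
No further eliminations apply; Bob can still be any of 3, 5.

3, 5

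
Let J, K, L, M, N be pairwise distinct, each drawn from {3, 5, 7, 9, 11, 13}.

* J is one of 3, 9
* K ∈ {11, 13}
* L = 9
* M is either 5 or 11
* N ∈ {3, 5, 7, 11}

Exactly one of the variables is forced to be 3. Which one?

L has just one choice, so L = 9. Strike 9 from J.
So 3 goes to J.

J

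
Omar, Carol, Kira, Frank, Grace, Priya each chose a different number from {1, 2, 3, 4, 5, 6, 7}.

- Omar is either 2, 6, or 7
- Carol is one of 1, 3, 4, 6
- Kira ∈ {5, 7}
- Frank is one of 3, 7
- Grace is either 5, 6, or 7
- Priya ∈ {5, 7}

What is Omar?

2

Kira and Priya between them cover only {5, 7} — a naked pair. Remove those values from Omar, Frank, Grace.
Frank must be 3 (only option left). Remove 3 from Carol.
Grace's domain is down to {6}, so Grace = 6. So Omar, Carol can't be 6.
So Omar = 2.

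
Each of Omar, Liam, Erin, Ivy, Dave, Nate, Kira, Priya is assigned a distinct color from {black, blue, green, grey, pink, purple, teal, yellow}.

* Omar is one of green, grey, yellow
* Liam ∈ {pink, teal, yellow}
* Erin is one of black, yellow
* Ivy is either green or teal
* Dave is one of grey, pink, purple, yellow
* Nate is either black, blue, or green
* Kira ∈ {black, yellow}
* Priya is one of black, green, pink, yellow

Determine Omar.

The 8 variables draw from only 8 values {black, blue, green, grey, pink, purple, teal, yellow}, so each is used; only Nate can be blue, hence Nate = blue.
Among the 7 still-open variables, purple fits only Dave (and all 7 values in {black, green, grey, pink, purple, teal, yellow} must be used), so Dave = purple.
The 6 still-open variables together cover exactly {black, green, grey, pink, teal, yellow} — 6 values for 6 variables — and grey appears only in Omar's list, so Omar = grey.

grey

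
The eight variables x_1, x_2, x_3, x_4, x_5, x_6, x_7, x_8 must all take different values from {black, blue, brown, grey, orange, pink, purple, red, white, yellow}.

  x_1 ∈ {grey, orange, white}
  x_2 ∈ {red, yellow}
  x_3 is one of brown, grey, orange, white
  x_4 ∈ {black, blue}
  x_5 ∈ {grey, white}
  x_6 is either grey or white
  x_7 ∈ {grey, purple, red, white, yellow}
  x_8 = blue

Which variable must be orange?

x_1

x_8's domain is down to {blue}, so x_8 = blue. Remove blue from x_4.
x_4's domain is down to {black}, so x_4 = black.
The 2 variables x_5 and x_6 are confined to {grey, white}, which locks those values in; drop them from x_1, x_3, x_7.
So orange goes to x_1.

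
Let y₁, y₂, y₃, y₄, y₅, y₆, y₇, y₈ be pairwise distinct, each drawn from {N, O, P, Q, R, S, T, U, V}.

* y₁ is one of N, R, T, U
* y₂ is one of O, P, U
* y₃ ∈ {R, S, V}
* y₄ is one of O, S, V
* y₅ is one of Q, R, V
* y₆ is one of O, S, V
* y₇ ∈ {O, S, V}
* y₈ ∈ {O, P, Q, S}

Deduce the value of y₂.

y₄, y₆, y₇ share exactly the 3 values {O, S, V}; by pigeonhole those values go to them, so strike O, S, V from y₂, y₃, y₅, y₈.
That leaves y₃ = R. Strike R from y₁, y₅.
y₅ has just one choice, so y₅ = Q. Strike Q from y₈.
y₈ must be P (only option left). Eliminate P elsewhere: y₂.
So y₂ = U.

U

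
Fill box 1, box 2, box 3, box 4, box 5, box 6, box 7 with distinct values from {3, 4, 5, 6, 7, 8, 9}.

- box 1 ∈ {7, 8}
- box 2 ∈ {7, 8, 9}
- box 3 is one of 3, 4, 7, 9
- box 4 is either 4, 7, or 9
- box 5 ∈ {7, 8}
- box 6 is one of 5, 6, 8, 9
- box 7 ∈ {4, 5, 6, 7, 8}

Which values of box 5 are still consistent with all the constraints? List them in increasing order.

7, 8

Among the 7 variables, 3 fits only box 3 (and all 7 values in {3, 4, 5, 6, 7, 8, 9} must be used), so box 3 = 3.
The 2 variables box 1 and box 5 are confined to {7, 8}, which locks those values in; drop them from box 2, box 4, box 6, box 7.
box 2's domain is down to {9}, so box 2 = 9. Strike 9 from box 4, box 6.
box 4 has just one choice, so box 4 = 4. Strike 4 from box 7.
No further eliminations apply; box 5 can still be any of 7, 8.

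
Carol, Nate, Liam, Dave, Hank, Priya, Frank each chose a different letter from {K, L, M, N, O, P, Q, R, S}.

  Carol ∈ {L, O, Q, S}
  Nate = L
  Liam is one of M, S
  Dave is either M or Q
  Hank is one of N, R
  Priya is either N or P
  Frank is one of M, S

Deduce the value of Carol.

O

Nate must be L (only option left). Strike L from Carol.
The 2 variables Liam and Frank are confined to {M, S}, which locks those values in; drop them from Carol, Dave.
Dave has just one choice, so Dave = Q. Strike Q from Carol.
So Carol = O.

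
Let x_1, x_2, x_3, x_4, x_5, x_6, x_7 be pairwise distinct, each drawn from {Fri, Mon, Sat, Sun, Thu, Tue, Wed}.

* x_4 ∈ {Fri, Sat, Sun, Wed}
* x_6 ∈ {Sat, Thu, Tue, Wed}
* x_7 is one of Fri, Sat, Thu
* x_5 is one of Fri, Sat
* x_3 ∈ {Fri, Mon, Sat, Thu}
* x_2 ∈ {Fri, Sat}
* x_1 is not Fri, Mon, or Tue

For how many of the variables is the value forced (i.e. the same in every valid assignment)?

3

The 7 variables together cover exactly {Fri, Mon, Sat, Sun, Thu, Tue, Wed} — 7 values for 7 variables — and Mon appears only in x_3's list, so x_3 = Mon.
The 6 still-open variables draw from only 6 values {Fri, Sat, Sun, Thu, Tue, Wed}, so each is used; only x_6 can be Tue, hence x_6 = Tue.
x_2 and x_5 between them cover only {Fri, Sat} — a naked pair. Remove those values from x_1, x_4, x_7.
x_7 has just one choice, so x_7 = Thu. Eliminate Thu elsewhere: x_1.
Determined: x_3=Mon, x_6=Tue, x_7=Thu. The other variables each still have more than one consistent value. That makes 3.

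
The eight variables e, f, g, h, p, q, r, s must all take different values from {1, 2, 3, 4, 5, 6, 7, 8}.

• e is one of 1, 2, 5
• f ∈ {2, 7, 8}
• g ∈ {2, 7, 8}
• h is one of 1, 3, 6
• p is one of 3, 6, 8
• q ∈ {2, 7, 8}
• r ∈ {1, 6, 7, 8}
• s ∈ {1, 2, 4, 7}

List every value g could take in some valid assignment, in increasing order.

The 8 variables together cover exactly {1, 2, 3, 4, 5, 6, 7, 8} — 8 values for 8 variables — and 4 appears only in s's list, so s = 4.
Among the 7 still-open variables, 5 fits only e (and all 7 values in {1, 2, 3, 5, 6, 7, 8} must be used), so e = 5.
f, g, q share exactly the 3 values {2, 7, 8}; by pigeonhole those values go to them, so strike 2, 7, 8 from p, r.
No further eliminations apply; g can still be any of 2, 7, 8.

2, 7, 8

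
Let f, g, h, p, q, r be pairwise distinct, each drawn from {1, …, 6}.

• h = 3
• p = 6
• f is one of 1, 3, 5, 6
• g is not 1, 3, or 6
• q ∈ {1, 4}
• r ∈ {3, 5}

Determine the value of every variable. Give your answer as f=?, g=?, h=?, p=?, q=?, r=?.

f=1, g=2, h=3, p=6, q=4, r=5

h has just one choice, so h = 3. So f, r can't be 3.
That leaves p = 6. Eliminate 6 elsewhere: f.
r has just one choice, so r = 5. So f, g can't be 5.
f has just one choice, so f = 1. Remove 1 from q.
q has just one choice, so q = 4. Strike 4 from g.
g must be 2 (only option left).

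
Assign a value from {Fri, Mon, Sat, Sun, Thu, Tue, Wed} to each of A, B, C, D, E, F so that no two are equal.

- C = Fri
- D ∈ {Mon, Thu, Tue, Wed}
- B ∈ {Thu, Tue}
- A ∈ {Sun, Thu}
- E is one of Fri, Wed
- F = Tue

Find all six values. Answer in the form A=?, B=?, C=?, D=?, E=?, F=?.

C must be Fri (only option left). Remove Fri from E.
E must be Wed (only option left). Strike Wed from D.
F has just one choice, so F = Tue. Strike Tue from B, D.
That leaves B = Thu. Remove Thu from A, D.
D must be Mon (only option left).
That leaves A = Sun.

A=Sun, B=Thu, C=Fri, D=Mon, E=Wed, F=Tue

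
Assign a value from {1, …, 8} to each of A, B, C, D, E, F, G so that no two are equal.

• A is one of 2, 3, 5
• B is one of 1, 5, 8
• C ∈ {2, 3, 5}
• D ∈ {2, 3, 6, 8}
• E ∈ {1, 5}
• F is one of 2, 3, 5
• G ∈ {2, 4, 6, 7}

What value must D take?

6

A, C, F share exactly the 3 values {2, 3, 5}; by pigeonhole those values go to them, so strike 2, 3, 5 from B, D, E, G.
E has just one choice, so E = 1. Strike 1 from B.
That leaves B = 8. Remove 8 from D.
So D = 6.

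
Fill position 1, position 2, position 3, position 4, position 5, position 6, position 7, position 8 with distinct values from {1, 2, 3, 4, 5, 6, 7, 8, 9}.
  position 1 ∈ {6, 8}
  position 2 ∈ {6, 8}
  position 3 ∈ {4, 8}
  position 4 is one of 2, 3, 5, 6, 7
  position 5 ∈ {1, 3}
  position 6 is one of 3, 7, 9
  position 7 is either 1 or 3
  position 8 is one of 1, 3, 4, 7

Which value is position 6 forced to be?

9

The 2 variables position 1 and position 2 are confined to {6, 8}, which locks those values in; drop them from position 3, position 4.
position 3 has just one choice, so position 3 = 4. Strike 4 from position 8.
position 5 and position 7 between them cover only {1, 3} — a naked pair. Remove those values from position 4, position 6, position 8.
That leaves position 8 = 7. Remove 7 from position 4, position 6.
So position 6 = 9.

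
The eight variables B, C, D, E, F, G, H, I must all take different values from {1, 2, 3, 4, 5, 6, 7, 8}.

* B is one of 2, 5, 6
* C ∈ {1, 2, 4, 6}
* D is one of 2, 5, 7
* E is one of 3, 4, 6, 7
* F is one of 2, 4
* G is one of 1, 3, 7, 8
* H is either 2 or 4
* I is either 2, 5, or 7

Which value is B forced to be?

6

The 8 variables together cover exactly {1, 2, 3, 4, 5, 6, 7, 8} — 8 values for 8 variables — and 8 appears only in G's list, so G = 8.
The 7 still-open variables draw from only 7 values {1, 2, 3, 4, 5, 6, 7}, so each is used; only C can be 1, hence C = 1.
Among the 6 still-open variables, 3 fits only E (and all 6 values in {2, 3, 4, 5, 6, 7} must be used), so E = 3.
Among the 5 still-open variables, 6 fits only B (and all 5 values in {2, 4, 5, 6, 7} must be used), so B = 6.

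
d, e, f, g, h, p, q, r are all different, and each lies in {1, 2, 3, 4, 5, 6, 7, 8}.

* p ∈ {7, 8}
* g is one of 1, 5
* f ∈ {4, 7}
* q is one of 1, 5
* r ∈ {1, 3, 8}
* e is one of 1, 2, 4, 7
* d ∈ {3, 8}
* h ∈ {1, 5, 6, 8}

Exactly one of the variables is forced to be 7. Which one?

Among the 8 variables, 2 fits only e (and all 8 values in {1, 2, 3, 4, 5, 6, 7, 8} must be used), so e = 2.
Among the 7 still-open variables, 4 fits only f (and all 7 values in {1, 3, 4, 5, 6, 7, 8} must be used), so f = 4.
The 6 still-open variables draw from only 6 values {1, 3, 5, 6, 7, 8}, so each is used; only h can be 6, hence h = 6.
Among the 5 still-open variables, 7 fits only p (and all 5 values in {1, 3, 5, 7, 8} must be used), so p = 7.

p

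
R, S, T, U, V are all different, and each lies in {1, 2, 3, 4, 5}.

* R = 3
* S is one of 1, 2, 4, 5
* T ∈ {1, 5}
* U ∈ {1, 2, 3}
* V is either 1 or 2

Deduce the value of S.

R must be 3 (only option left). So U can't be 3.
Among the 4 still-open variables, 4 fits only S (and all 4 values in {1, 2, 4, 5} must be used), so S = 4.

4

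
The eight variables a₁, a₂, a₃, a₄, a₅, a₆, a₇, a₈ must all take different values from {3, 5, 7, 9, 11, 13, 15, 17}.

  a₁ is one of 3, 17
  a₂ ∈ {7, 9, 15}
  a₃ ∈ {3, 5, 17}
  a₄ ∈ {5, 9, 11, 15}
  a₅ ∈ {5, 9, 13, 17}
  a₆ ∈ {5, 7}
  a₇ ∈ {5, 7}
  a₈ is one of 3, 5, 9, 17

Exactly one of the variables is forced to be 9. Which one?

a₈

The 8 variables draw from only 8 values {3, 5, 7, 9, 11, 13, 15, 17}, so each is used; only a₄ can be 11, hence a₄ = 11.
The 7 still-open variables together cover exactly {3, 5, 7, 9, 13, 15, 17} — 7 values for 7 variables — and 13 appears only in a₅'s list, so a₅ = 13.
Among the 6 still-open variables, 15 fits only a₂ (and all 6 values in {3, 5, 7, 9, 15, 17} must be used), so a₂ = 15.
The 5 still-open variables together cover exactly {3, 5, 7, 9, 17} — 5 values for 5 variables — and 9 appears only in a₈'s list, so a₈ = 9.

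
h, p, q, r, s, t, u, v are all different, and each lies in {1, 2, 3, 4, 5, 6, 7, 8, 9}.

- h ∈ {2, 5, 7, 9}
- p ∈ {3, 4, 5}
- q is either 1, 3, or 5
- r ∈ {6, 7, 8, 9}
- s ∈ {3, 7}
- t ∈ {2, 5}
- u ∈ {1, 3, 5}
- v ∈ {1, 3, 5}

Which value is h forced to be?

9

The 3 variables q, u, v are confined to {1, 3, 5}, which locks those values in; drop them from h, p, s, t.
That leaves p = 4.
s's domain is down to {7}, so s = 7. Strike 7 from h, r.
t must be 2 (only option left). Remove 2 from h.
So h = 9.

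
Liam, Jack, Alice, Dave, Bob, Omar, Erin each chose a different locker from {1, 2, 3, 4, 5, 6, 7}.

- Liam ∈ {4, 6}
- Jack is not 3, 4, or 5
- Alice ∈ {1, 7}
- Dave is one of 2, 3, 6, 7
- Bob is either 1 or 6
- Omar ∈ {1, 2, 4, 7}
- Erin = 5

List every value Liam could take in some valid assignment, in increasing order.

Erin has just one choice, so Erin = 5.
The 6 still-open variables draw from only 6 values {1, 2, 3, 4, 6, 7}, so each is used; only Dave can be 3, hence Dave = 3.
No further eliminations apply; Liam can still be any of 4, 6.

4, 6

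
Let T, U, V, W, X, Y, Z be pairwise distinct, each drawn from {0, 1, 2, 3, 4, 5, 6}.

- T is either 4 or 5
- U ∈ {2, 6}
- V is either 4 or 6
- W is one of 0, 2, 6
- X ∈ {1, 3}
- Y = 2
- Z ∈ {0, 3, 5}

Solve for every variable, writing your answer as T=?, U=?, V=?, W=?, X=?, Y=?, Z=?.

T=5, U=6, V=4, W=0, X=1, Y=2, Z=3

Y must be 2 (only option left). So U, W can't be 2.
That leaves U = 6. Eliminate 6 elsewhere: V, W.
V has just one choice, so V = 4. Eliminate 4 elsewhere: T.
W has just one choice, so W = 0. Eliminate 0 elsewhere: Z.
T has just one choice, so T = 5. Remove 5 from Z.
Z has just one choice, so Z = 3. Strike 3 from X.
X has just one choice, so X = 1.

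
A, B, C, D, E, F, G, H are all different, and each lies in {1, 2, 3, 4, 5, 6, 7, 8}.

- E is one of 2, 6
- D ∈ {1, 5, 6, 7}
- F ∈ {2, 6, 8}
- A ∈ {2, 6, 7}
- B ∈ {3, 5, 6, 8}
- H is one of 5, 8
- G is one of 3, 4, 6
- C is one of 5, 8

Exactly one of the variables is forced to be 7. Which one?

The 8 variables together cover exactly {1, 2, 3, 4, 5, 6, 7, 8} — 8 values for 8 variables — and 1 appears only in D's list, so D = 1.
The 7 still-open variables together cover exactly {2, 3, 4, 5, 6, 7, 8} — 7 values for 7 variables — and 4 appears only in G's list, so G = 4.
The 6 still-open variables together cover exactly {2, 3, 5, 6, 7, 8} — 6 values for 6 variables — and 3 appears only in B's list, so B = 3.
The 5 still-open variables together cover exactly {2, 5, 6, 7, 8} — 5 values for 5 variables — and 7 appears only in A's list, so A = 7.

A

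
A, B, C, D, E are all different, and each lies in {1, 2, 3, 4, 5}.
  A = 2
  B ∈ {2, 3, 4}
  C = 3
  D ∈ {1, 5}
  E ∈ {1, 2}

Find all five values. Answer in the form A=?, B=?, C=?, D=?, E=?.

A=2, B=4, C=3, D=5, E=1

A has just one choice, so A = 2. So B, E can't be 2.
That leaves C = 3. So B can't be 3.
E must be 1 (only option left). Strike 1 from D.
B has just one choice, so B = 4.
D must be 5 (only option left).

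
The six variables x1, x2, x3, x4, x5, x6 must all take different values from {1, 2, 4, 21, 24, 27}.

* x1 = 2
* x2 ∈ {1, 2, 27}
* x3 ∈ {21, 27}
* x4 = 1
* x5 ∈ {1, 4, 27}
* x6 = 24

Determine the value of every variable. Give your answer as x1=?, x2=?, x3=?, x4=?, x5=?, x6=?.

x1 has just one choice, so x1 = 2. So x2 can't be 2.
x4's domain is down to {1}, so x4 = 1. Strike 1 from x2, x5.
x6 must be 24 (only option left).
x2 must be 27 (only option left). Eliminate 27 elsewhere: x3, x5.
That leaves x3 = 21.
That leaves x5 = 4.

x1=2, x2=27, x3=21, x4=1, x5=4, x6=24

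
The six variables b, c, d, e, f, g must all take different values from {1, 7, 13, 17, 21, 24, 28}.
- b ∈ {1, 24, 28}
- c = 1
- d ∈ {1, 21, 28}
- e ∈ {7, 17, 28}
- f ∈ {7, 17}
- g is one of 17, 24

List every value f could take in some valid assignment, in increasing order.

7, 17

c's domain is down to {1}, so c = 1. Eliminate 1 elsewhere: b, d.
Among the 5 still-open variables, 21 fits only d (and all 5 values in {7, 17, 21, 24, 28} must be used), so d = 21.
No further eliminations apply; f can still be any of 7, 17.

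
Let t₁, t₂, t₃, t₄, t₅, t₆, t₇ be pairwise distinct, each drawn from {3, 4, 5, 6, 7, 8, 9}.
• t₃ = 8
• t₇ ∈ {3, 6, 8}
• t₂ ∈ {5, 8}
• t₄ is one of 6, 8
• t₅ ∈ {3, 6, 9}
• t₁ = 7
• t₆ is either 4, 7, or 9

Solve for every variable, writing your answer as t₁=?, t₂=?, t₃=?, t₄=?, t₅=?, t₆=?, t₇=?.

t₁=7, t₂=5, t₃=8, t₄=6, t₅=9, t₆=4, t₇=3

t₁ must be 7 (only option left). So t₆ can't be 7.
t₃ has just one choice, so t₃ = 8. Remove 8 from t₂, t₄, t₇.
t₄ has just one choice, so t₄ = 6. Remove 6 from t₅, t₇.
t₇'s domain is down to {3}, so t₇ = 3. Remove 3 from t₅.
t₂ must be 5 (only option left).
t₅ must be 9 (only option left). Strike 9 from t₆.
t₆'s domain is down to {4}, so t₆ = 4.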